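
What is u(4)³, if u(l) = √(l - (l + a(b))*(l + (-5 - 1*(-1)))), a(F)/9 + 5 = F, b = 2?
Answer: 8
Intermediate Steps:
a(F) = -45 + 9*F
u(l) = √(l - (-27 + l)*(-4 + l)) (u(l) = √(l - (l + (-45 + 9*2))*(l + (-5 - 1*(-1)))) = √(l - (l + (-45 + 18))*(l + (-5 + 1))) = √(l - (l - 27)*(l - 4)) = √(l - (-27 + l)*(-4 + l)))
u(4)³ = (√(-108 - 1*4² + 32*4))³ = (√(-108 - 1*16 + 128))³ = (√(-108 - 16 + 128))³ = (√4)³ = 2³ = 8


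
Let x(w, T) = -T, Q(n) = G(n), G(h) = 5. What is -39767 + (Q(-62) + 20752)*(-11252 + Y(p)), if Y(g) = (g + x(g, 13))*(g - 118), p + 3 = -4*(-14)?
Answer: -287565731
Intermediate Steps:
p = 53 (p = -3 - 4*(-14) = -3 + 56 = 53)
Q(n) = 5
Y(g) = (-118 + g)*(-13 + g) (Y(g) = (g - 1*13)*(g - 118) = (g - 13)*(-118 + g) = (-13 + g)*(-118 + g) = (-118 + g)*(-13 + g))
-39767 + (Q(-62) + 20752)*(-11252 + Y(p)) = -39767 + (5 + 20752)*(-11252 + (1534 + 53² - 131*53)) = -39767 + 20757*(-11252 + (1534 + 2809 - 6943)) = -39767 + 20757*(-11252 - 2600) = -39767 + 20757*(-13852) = -39767 - 287525964 = -287565731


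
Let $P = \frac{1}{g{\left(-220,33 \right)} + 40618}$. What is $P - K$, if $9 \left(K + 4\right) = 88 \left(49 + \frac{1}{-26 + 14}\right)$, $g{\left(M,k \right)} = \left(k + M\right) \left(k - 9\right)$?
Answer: $- \frac{462680753}{975510} \approx -474.3$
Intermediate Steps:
$g{\left(M,k \right)} = \left(-9 + k\right) \left(M + k\right)$ ($g{\left(M,k \right)} = \left(M + k\right) \left(-9 + k\right) = \left(-9 + k\right) \left(M + k\right)$)
$K = \frac{12806}{27}$ ($K = -4 + \frac{88 \left(49 + \frac{1}{-26 + 14}\right)}{9} = -4 + \frac{88 \left(49 + \frac{1}{-12}\right)}{9} = -4 + \frac{88 \left(49 - \frac{1}{12}\right)}{9} = -4 + \frac{88 \cdot \frac{587}{12}}{9} = -4 + \frac{1}{9} \cdot \frac{12914}{3} = -4 + \frac{12914}{27} = \frac{12806}{27} \approx 474.3$)
$P = \frac{1}{36130}$ ($P = \frac{1}{\left(33^{2} - -1980 - 297 - 7260\right) + 40618} = \frac{1}{\left(1089 + 1980 - 297 - 7260\right) + 40618} = \frac{1}{-4488 + 40618} = \frac{1}{36130} \approx 2.7678 \cdot 10^{-5}$)
$P - K = \frac{1}{36130} - \frac{12806}{27} = - \frac{462680753}{975510}$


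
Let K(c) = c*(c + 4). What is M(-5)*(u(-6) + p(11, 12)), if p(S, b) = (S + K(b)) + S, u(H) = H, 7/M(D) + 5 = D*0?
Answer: -1456/5 ≈ -291.20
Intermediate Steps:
M(D) = -7/5 (M(D) = 7/(-5 + D*0) = 7/(-5 + 0) = 7/(-5) = 7*(-1/5) = -7/5)
K(c) = c*(4 + c)
p(S, b) = 2*S + b*(4 + b) (p(S, b) = (S + b*(4 + b)) + S = 2*S + b*(4 + b))
M(-5)*(u(-6) + p(11, 12)) = -7*(-6 + (2*11 + 12*(4 + 12)))/5 = -7*(-6 + (22 + 12*16))/5 = -7*(-6 + (22 + 192))/5 = -7*(-6 + 214)/5 = -7/5*208 = -1456/5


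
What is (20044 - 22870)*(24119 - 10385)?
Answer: -38812284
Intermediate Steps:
(20044 - 22870)*(24119 - 10385) = -2826*13734 = -38812284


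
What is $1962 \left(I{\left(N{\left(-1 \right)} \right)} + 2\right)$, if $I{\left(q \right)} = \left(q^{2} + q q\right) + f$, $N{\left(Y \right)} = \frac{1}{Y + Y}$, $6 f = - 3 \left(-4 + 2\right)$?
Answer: $6867$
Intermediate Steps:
$f = 1$ ($f = \frac{\left(-3\right) \left(-4 + 2\right)}{6} = \frac{\left(-3\right) \left(-2\right)}{6} = \frac{1}{6} \cdot 6 = 1$)
$N{\left(Y \right)} = \frac{1}{2 Y}$
$I{\left(q \right)} = 1 + 2 q^{2}$ ($I{\left(q \right)} = \left(q^{2} + q q\right) + 1 = \left(q^{2} + q^{2}\right) + 1 = 2 q^{2} + 1 = 1 + 2 q^{2}$)
$1962 \left(I{\left(N{\left(-1 \right)} \right)} + 2\right) = 1962 \left(\left(1 + 2 \left(\frac{1}{2 \left(-1\right)}\right)^{2}\right) + 2\right) = 1962 \left(\left(1 + 2 \left(\frac{1}{2} \left(-1\right)\right)^{2}\right) + 2\right) = 1962 \left(\left(1 + 2 \left(- \frac{1}{2}\right)^{2}\right) + 2\right) = 1962 \left(\left(1 + 2 \cdot \frac{1}{4}\right) + 2\right) = 1962 \left(\left(1 + \frac{1}{2}\right) + 2\right) = 1962 \left(\frac{3}{2} + 2\right) = 1962 \cdot \frac{7}{2} = 6867$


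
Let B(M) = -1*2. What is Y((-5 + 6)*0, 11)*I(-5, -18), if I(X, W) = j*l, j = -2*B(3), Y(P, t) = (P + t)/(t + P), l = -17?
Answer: -68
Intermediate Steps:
B(M) = -2
Y(P, t) = 1 (Y(P, t) = (P + t)/(P + t) = 1)
j = 4 (j = -2*(-2) = 4)
I(X, W) = -68 (I(X, W) = 4*(-17) = -68)
Y((-5 + 6)*0, 11)*I(-5, -18) = 1*(-68) = -68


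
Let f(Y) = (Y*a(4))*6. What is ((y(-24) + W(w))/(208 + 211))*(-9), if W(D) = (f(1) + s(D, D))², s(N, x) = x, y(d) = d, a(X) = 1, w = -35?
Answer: -7353/419 ≈ -17.549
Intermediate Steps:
f(Y) = 6*Y (f(Y) = (Y*1)*6 = Y*6 = 6*Y)
W(D) = (6 + D)² (W(D) = (6*1 + D)² = (6 + D)²)
((y(-24) + W(w))/(208 + 211))*(-9) = ((-24 + (6 - 35)²)/(208 + 211))*(-9) = ((-24 + (-29)²)/419)*(-9) = ((-24 + 841)*(1/419))*(-9) = (817*(1/419))*(-9) = (817/419)*(-9) = -7353/419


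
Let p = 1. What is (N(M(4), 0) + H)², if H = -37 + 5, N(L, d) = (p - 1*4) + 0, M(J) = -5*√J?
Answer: 1225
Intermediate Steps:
N(L, d) = -3 (N(L, d) = (1 - 1*4) + 0 = (1 - 4) + 0 = -3 + 0 = -3)
H = -32
(N(M(4), 0) + H)² = (-3 - 32)² = (-35)² = 1225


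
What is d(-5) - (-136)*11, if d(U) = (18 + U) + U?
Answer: 1504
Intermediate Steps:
d(U) = 18 + 2*U
d(-5) - (-136)*11 = (18 + 2*(-5)) - (-136)*11 = (18 - 10) - 1*(-1496) = 8 + 1496 = 1504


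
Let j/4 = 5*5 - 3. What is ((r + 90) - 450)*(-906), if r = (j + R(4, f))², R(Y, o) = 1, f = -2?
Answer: -6850266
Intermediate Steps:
j = 88 (j = 4*(5*5 - 3) = 4*(25 - 3) = 4*22 = 88)
r = 7921 (r = (88 + 1)² = 89² = 7921)
((r + 90) - 450)*(-906) = ((7921 + 90) - 450)*(-906) = (8011 - 450)*(-906) = 7561*(-906) = -6850266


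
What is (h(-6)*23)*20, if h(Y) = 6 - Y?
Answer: 5520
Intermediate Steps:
(h(-6)*23)*20 = ((6 - 1*(-6))*23)*20 = ((6 + 6)*23)*20 = (12*23)*20 = 276*20 = 5520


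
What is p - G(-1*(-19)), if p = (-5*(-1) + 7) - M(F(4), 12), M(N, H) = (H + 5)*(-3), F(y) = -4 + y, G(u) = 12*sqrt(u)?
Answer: 63 - 12*sqrt(19) ≈ 10.693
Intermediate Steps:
M(N, H) = -15 - 3*H (M(N, H) = (5 + H)*(-3) = -15 - 3*H)
p = 63 (p = (-5*(-1) + 7) - (-15 - 3*12) = (5 + 7) - (-15 - 36) = 12 - 1*(-51) = 12 + 51 = 63)
p - G(-1*(-19)) = 63 - 12*sqrt(-1*(-19)) = 63 - 12*sqrt(19)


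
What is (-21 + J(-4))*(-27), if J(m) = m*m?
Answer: 135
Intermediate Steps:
J(m) = m²
(-21 + J(-4))*(-27) = (-21 + (-4)²)*(-27) = (-21 + 16)*(-27) = -5*(-27) = 135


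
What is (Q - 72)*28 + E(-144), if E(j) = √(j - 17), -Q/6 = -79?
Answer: 11256 + I*√161 ≈ 11256.0 + 12.689*I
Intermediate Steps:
Q = 474 (Q = -6*(-79) = 474)
E(j) = √(-17 + j)
(Q - 72)*28 + E(-144) = (474 - 72)*28 + √(-17 - 144) = 402*28 + √(-161) = 11256 + I*√161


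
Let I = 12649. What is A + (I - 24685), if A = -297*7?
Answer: -14115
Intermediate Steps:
A = -2079
A + (I - 24685) = -2079 + (12649 - 24685) = -2079 - 12036 = -14115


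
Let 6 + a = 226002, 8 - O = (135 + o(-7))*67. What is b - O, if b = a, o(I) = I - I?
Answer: 235033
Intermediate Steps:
o(I) = 0
O = -9037 (O = 8 - (135 + 0)*67 = 8 - 135*67 = 8 - 1*9045 = 8 - 9045 = -9037)
a = 225996 (a = -6 + 226002 = 225996)
b = 225996
b - O = 225996 - 1*(-9037) = 225996 + 9037 = 235033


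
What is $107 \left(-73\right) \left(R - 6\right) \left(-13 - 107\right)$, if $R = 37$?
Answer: $29056920$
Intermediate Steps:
$107 \left(-73\right) \left(R - 6\right) \left(-13 - 107\right) = 107 \left(-73\right) \left(37 - 6\right) \left(-13 - 107\right) = - 7811 \cdot 31 \left(-120\right) = \left(-7811\right) \left(-3720\right) = 29056920$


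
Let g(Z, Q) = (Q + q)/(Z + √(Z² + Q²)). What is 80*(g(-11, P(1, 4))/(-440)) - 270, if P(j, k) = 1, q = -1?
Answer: -270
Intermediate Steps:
g(Z, Q) = (-1 + Q)/(Z + √(Q² + Z²)) (g(Z, Q) = (Q - 1)/(Z + √(Z² + Q²)) = (-1 + Q)/(Z + √(Q² + Z²)))
80*(g(-11, P(1, 4))/(-440)) - 270 = 80*(((-1 + 1)/(-11 + √(1² + (-11)²)))/(-440)) - 270 = 80*((0/(-11 + √(1 + 121)))*(-1/440)) - 270 = 80*((0/(-11 + √122))*(-1/440)) - 270 = 80*(0*(-1/440)) - 270 = 80*0 - 270 = 0 - 270 = -270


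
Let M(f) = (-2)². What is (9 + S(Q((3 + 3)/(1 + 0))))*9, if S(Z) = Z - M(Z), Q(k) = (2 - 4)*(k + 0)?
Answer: -63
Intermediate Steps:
Q(k) = -2*k
M(f) = 4
S(Z) = -4 + Z (S(Z) = Z - 1*4 = Z - 4 = -4 + Z)
(9 + S(Q((3 + 3)/(1 + 0))))*9 = (9 + (-4 - 2*(3 + 3)/(1 + 0)))*9 = (9 + (-4 - 12/1))*9 = (9 + (-4 - 12))*9 = (9 - 16)*9 = -7*9 = -63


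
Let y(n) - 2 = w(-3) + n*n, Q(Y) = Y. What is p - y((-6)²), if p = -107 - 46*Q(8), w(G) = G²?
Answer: -1782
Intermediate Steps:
p = -475 (p = -107 - 46*8 = -107 - 368 = -475)
y(n) = 11 + n² (y(n) = 2 + ((-3)² + n*n) = 2 + (9 + n²) = 11 + n²)
p - y((-6)²) = -475 - (11 + ((-6)²)²) = -475 - (11 + 36²) = -475 - (11 + 1296) = -475 - 1*1307 = -475 - 1307 = -1782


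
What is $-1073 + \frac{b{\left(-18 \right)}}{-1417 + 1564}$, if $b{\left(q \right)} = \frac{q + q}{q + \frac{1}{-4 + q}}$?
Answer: $- \frac{20872805}{19453} \approx -1073.0$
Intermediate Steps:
$b{\left(q \right)} = \frac{2 q}{q + \frac{1}{-4 + q}}$
$-1073 + \frac{b{\left(-18 \right)}}{-1417 + 1564} = -1073 + \frac{2 \left(-18\right) \frac{1}{1 + \left(-18\right)^{2} - -72} \left(-4 - 18\right)}{-1417 + 1564} = -1073 + \frac{2 \left(-18\right) \frac{1}{1 + 324 + 72} \left(-22\right)}{147} = -1073 + 2 \left(-18\right) \frac{1}{397} \left(-22\right) \frac{1}{147} = -1073 + \frac{792}{397} \cdot \frac{1}{147} = -1073 + \frac{264}{19453} = - \frac{20872805}{19453}$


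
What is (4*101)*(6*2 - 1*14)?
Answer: -808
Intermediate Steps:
(4*101)*(6*2 - 1*14) = 404*(12 - 14) = 404*(-2) = -808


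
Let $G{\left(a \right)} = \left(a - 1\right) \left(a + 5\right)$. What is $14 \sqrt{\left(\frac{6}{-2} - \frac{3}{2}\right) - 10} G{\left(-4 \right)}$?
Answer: $- 35 i \sqrt{58} \approx - 266.55 i$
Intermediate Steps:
$G{\left(a \right)} = \left(-1 + a\right) \left(5 + a\right)$
$14 \sqrt{\left(\frac{6}{-2} - \frac{3}{2}\right) - 10} G{\left(-4 \right)} = 14 \sqrt{\left(\frac{6}{-2} - \frac{3}{2}\right) - 10} \left(-5 + \left(-4\right)^{2} + 4 \left(-4\right)\right) = 14 \sqrt{\left(6 \left(- \frac{1}{2}\right) - \frac{3}{2}\right) - 10} \left(-5 + 16 - 16\right) = 14 \sqrt{\left(-3 - \frac{3}{2}\right) - 10} \left(-5\right) = 14 \sqrt{- \frac{9}{2} - 10} \left(-5\right) = 14 \sqrt{- \frac{29}{2}} \left(-5\right) = 14 \frac{i \sqrt{58}}{2} \left(-5\right) = 7 i \sqrt{58} \left(-5\right) = - 35 i \sqrt{58}$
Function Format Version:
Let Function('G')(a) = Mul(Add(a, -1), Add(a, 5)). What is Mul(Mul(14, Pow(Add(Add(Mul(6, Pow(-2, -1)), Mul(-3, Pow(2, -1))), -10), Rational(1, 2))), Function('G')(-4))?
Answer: Mul(-35, I, Pow(58, Rational(1, 2))) ≈ Mul(-266.55, I)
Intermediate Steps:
Function('G')(a) = Mul(Add(-1, a), Add(5, a))
Mul(Mul(14, Pow(Add(Add(Mul(6, Pow(-2, -1)), Mul(-3, Pow(2, -1))), -10), Rational(1, 2))), Function('G')(-4)) = Mul(Mul(14, Pow(Add(Add(Mul(6, Pow(-2, -1)), Mul(-3, Pow(2, -1))), -10), Rational(1, 2))), Add(-5, Pow(-4, 2), Mul(4, -4))) = Mul(Mul(14, Pow(Add(Add(Mul(6, Rational(-1, 2)), Mul(-3, Rational(1, 2))), -10), Rational(1, 2))), Add(-5, 16, -16)) = Mul(Mul(14, Pow(Add(Add(-3, Rational(-3, 2)), -10), Rational(1, 2))), -5) = Mul(Mul(14, Pow(Add(Rational(-9, 2), -10), Rational(1, 2))), -5) = Mul(Mul(14, Pow(Rational(-29, 2), Rational(1, 2))), -5) = Mul(Mul(14, Mul(Rational(1, 2), I, Pow(58, Rational(1, 2)))), -5) = Mul(Mul(7, I, Pow(58, Rational(1, 2))), -5) = Mul(-35, I, Pow(58, Rational(1, 2)))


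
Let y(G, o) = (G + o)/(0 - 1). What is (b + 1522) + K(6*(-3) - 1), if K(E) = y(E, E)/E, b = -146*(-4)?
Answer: 2104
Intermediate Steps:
b = 584
y(G, o) = -G - o (y(G, o) = (G + o)/(-1) = (G + o)*(-1) = -G - o)
K(E) = -2 (K(E) = (-E - E)/E = (-2*E)/E = -2)
(b + 1522) + K(6*(-3) - 1) = (584 + 1522) - 2 = 2106 - 2 = 2104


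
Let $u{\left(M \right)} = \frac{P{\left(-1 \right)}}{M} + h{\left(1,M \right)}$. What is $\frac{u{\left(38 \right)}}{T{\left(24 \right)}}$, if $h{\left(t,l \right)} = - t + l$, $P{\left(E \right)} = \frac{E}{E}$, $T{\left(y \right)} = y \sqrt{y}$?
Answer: $\frac{469 \sqrt{6}}{3648} \approx 0.31492$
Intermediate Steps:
$T{\left(y \right)} = y^{\frac{3}{2}}$
$P{\left(E \right)} = 1$
$h{\left(t,l \right)} = l - t$
$u{\left(M \right)} = -1 + M + \frac{1}{M}$ ($u{\left(M \right)} = 1 \frac{1}{M} + \left(M - 1\right) = \frac{1}{M} + \left(M - 1\right) = \frac{1}{M} + \left(-1 + M\right) = -1 + M + \frac{1}{M}$)
$\frac{u{\left(38 \right)}}{T{\left(24 \right)}} = \frac{-1 + 38 + \frac{1}{38}}{24^{\frac{3}{2}}} = \frac{-1 + 38 + \frac{1}{38}}{48 \sqrt{6}} = \frac{1407 \frac{\sqrt{6}}{288}}{38} = \frac{469 \sqrt{6}}{3648}$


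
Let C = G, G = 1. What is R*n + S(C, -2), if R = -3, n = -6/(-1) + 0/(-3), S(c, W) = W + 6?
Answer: -14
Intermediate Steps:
C = 1
S(c, W) = 6 + W
n = 6 (n = -6*(-1) + 0*(-⅓) = 6 + 0 = 6)
R*n + S(C, -2) = -3*6 + (6 - 2) = -18 + 4 = -14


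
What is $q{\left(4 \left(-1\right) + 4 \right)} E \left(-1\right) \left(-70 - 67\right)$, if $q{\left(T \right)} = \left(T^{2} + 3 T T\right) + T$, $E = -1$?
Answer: $0$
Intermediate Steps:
$q{\left(T \right)} = T + 4 T^{2}$ ($q{\left(T \right)} = \left(T^{2} + 3 T^{2}\right) + T = 4 T^{2} + T = T + 4 T^{2}$)
$q{\left(4 \left(-1\right) + 4 \right)} E \left(-1\right) \left(-70 - 67\right) = \left(4 \left(-1\right) + 4\right) \left(1 + 4 \left(4 \left(-1\right) + 4\right)\right) \left(-1\right) \left(-1\right) \left(-70 - 67\right) = \left(-4 + 4\right) \left(1 + 4 \left(-4 + 4\right)\right) 1 \left(-137\right) = 0 \left(1 + 4 \cdot 0\right) \left(-137\right) = 0 \left(1 + 0\right) \left(-137\right) = 0 \cdot 1 \left(-137\right) = 0 \left(-137\right) = 0$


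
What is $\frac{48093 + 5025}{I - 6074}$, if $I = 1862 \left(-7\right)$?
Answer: $- \frac{26559}{9554} \approx -2.7799$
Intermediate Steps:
$I = -13034$
$\frac{48093 + 5025}{I - 6074} = \frac{48093 + 5025}{-13034 - 6074} = \frac{53118}{-19108} = 53118 \left(- \frac{1}{19108}\right) = - \frac{26559}{9554}$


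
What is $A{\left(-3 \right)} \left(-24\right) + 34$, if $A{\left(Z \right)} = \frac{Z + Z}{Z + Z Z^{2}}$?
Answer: $\frac{146}{5} \approx 29.2$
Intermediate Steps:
$A{\left(Z \right)} = \frac{2 Z}{Z + Z^{3}}$
$A{\left(-3 \right)} \left(-24\right) + 34 = \frac{2}{1 + \left(-3\right)^{2}} \left(-24\right) + 34 = \frac{2}{1 + 9} \left(-24\right) + 34 = \frac{2}{10} \left(-24\right) + 34 = 2 \cdot \frac{1}{10} \left(-24\right) + 34 = \frac{1}{5} \left(-24\right) + 34 = - \frac{24}{5} + 34 = \frac{146}{5}$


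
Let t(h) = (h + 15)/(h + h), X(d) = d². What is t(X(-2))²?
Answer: 361/64 ≈ 5.6406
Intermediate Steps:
t(h) = (15 + h)/(2*h) (t(h) = (15 + h)/((2*h)) = (15 + h)*(1/(2*h)) = (15 + h)/(2*h))
t(X(-2))² = ((15 + (-2)²)/(2*((-2)²)))² = ((½)*(15 + 4)/4)² = ((½)*(¼)*19)² = (19/8)² = 361/64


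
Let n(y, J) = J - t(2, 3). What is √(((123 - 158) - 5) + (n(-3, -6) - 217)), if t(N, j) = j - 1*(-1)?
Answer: I*√267 ≈ 16.34*I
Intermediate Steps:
t(N, j) = 1 + j (t(N, j) = j + 1 = 1 + j)
n(y, J) = -4 + J (n(y, J) = J - (1 + 3) = J - 1*4 = J - 4 = -4 + J)
√(((123 - 158) - 5) + (n(-3, -6) - 217)) = √(((123 - 158) - 5) + ((-4 - 6) - 217)) = √((-35 - 5) + (-10 - 217)) = √(-40 - 227) = √(-267) = I*√267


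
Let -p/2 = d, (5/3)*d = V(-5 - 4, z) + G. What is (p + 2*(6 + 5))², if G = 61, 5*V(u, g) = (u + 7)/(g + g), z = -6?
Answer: 1640961/625 ≈ 2625.5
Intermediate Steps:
V(u, g) = (7 + u)/(10*g) (V(u, g) = ((u + 7)/(g + g))/5 = ((7 + u)/((2*g)))/5 = ((7 + u)*(1/(2*g)))/5 = ((7 + u)/(2*g))/5 = (7 + u)/(10*g))
d = 1831/50 (d = 3*((⅒)*(7 + (-5 - 4))/(-6) + 61)/5 = 3*((⅒)*(-⅙)*(7 - 9) + 61)/5 = 3*((⅒)*(-⅙)*(-2) + 61)/5 = 3*(1/30 + 61)/5 = (⅗)*(1831/30) = 1831/50 ≈ 36.620)
p = -1831/25 (p = -2*1831/50 = -1831/25 ≈ -73.240)
(p + 2*(6 + 5))² = (-1831/25 + 2*(6 + 5))² = (-1831/25 + 2*11)² = (-1831/25 + 22)² = (-1281/25)² = 1640961/625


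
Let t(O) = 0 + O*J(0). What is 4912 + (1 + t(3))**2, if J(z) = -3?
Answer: 4976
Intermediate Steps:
t(O) = -3*O (t(O) = 0 + O*(-3) = 0 - 3*O = -3*O)
4912 + (1 + t(3))**2 = 4912 + (1 - 3*3)**2 = 4912 + (1 - 9)**2 = 4912 + (-8)**2 = 4912 + 64 = 4976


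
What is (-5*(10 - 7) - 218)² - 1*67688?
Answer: -13399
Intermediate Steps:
(-5*(10 - 7) - 218)² - 1*67688 = (-5*3 - 218)² - 67688 = (-15 - 218)² - 67688 = (-233)² - 67688 = 54289 - 67688 = -13399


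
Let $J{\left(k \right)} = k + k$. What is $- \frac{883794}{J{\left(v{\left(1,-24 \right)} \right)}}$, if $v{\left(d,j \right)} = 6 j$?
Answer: $\frac{147299}{48} \approx 3068.7$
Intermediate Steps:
$J{\left(k \right)} = 2 k$
$- \frac{883794}{J{\left(v{\left(1,-24 \right)} \right)}} = - \frac{883794}{2 \cdot 6 \left(-24\right)} = - \frac{883794}{2 \left(-144\right)} = - \frac{883794}{-288} = \left(-883794\right) \left(- \frac{1}{288}\right) = \frac{147299}{48}$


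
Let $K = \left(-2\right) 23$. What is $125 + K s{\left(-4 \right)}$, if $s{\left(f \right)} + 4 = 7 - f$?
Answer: $-197$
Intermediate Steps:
$s{\left(f \right)} = 3 - f$ ($s{\left(f \right)} = -4 - \left(-7 + f\right) = 3 - f$)
$K = -46$
$125 + K s{\left(-4 \right)} = 125 - 46 \left(3 - -4\right) = 125 - 46 \left(3 + 4\right) = 125 - 322 = -197$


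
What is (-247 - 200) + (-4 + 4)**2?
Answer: -447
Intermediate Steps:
(-247 - 200) + (-4 + 4)**2 = -447 + 0**2 = -447 + 0 = -447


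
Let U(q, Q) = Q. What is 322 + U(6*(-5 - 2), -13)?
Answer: 309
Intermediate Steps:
322 + U(6*(-5 - 2), -13) = 322 - 13 = 309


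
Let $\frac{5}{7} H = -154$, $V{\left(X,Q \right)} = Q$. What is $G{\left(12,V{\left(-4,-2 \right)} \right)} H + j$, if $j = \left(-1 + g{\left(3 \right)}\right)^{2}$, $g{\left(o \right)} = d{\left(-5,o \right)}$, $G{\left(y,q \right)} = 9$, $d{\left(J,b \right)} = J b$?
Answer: $- \frac{8422}{5} \approx -1684.4$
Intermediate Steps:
$g{\left(o \right)} = - 5 o$
$j = 256$ ($j = \left(-1 - 15\right)^{2} = \left(-16\right)^{2} = 256$)
$H = - \frac{1078}{5}$ ($H = \frac{7}{5} \left(-154\right) = - \frac{1078}{5} \approx -215.6$)
$G{\left(12,V{\left(-4,-2 \right)} \right)} H + j = 9 \left(- \frac{1078}{5}\right) + 256 = - \frac{9702}{5} + 256 = - \frac{8422}{5}$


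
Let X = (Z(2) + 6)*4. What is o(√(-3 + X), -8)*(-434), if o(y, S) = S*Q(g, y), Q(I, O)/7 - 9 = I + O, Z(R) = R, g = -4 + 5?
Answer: 243040 + 24304*√29 ≈ 3.7392e+5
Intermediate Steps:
g = 1
X = 32 (X = (2 + 6)*4 = 8*4 = 32)
Q(I, O) = 63 + 7*I + 7*O (Q(I, O) = 63 + 7*(I + O) = 63 + (7*I + 7*O) = 63 + 7*I + 7*O)
o(y, S) = S*(70 + 7*y) (o(y, S) = S*(63 + 7*1 + 7*y) = S*(63 + 7 + 7*y) = S*(70 + 7*y))
o(√(-3 + X), -8)*(-434) = (7*(-8)*(10 + √(-3 + 32)))*(-434) = (7*(-8)*(10 + √29))*(-434) = (-560 - 56*√29)*(-434) = 243040 + 24304*√29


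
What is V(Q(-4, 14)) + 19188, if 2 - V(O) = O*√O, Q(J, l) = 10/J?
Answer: 19190 + 5*I*√10/4 ≈ 19190.0 + 3.9528*I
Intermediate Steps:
V(O) = 2 - O^(3/2) (V(O) = 2 - O*√O = 2 - O^(3/2))
V(Q(-4, 14)) + 19188 = (2 - (10/(-4))^(3/2)) + 19188 = (2 - (10*(-¼))^(3/2)) + 19188 = (2 - (-5/2)^(3/2)) + 19188 = (2 - (-5)*I*√10/4) + 19188 = (2 + 5*I*√10/4) + 19188 = 19190 + 5*I*√10/4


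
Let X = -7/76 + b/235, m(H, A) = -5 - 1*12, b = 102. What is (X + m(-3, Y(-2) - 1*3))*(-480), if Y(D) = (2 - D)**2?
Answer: 7140312/893 ≈ 7995.9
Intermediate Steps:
m(H, A) = -17 (m(H, A) = -5 - 12 = -17)
X = 6107/17860 (X = -7/76 + 102/235 = 6107/17860 ≈ 0.34194)
(X + m(-3, Y(-2) - 1*3))*(-480) = (6107/17860 - 17)*(-480) = -297513/17860*(-480) = 7140312/893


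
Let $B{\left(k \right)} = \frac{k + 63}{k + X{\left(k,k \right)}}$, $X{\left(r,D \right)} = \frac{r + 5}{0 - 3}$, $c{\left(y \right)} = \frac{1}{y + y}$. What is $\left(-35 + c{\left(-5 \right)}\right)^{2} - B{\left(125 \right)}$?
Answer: $\frac{6025569}{4900} \approx 1229.7$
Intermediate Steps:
$c{\left(y \right)} = \frac{1}{2 y}$
$X{\left(r,D \right)} = - \frac{5}{3} - \frac{r}{3}$ ($X{\left(r,D \right)} = \frac{5 + r}{-3} = \left(5 + r\right) \left(- \frac{1}{3}\right) = - \frac{5}{3} - \frac{r}{3}$)
$B{\left(k \right)} = \frac{63 + k}{- \frac{5}{3} + \frac{2 k}{3}}$ ($B{\left(k \right)} = \frac{k + 63}{k - \left(\frac{5}{3} + \frac{k}{3}\right)} = \frac{63 + k}{- \frac{5}{3} + \frac{2 k}{3}}$)
$\left(-35 + c{\left(-5 \right)}\right)^{2} - B{\left(125 \right)} = \left(-35 + \frac{1}{2 \left(-5\right)}\right)^{2} - \frac{3 \left(63 + 125\right)}{-5 + 2 \cdot 125} = \left(-35 + \frac{1}{2} \left(- \frac{1}{5}\right)\right)^{2} - 3 \frac{1}{-5 + 250} \cdot 188 = \left(-35 - \frac{1}{10}\right)^{2} - 3 \cdot \frac{1}{245} \cdot 188 = \left(- \frac{351}{10}\right)^{2} - 3 \cdot \frac{1}{245} \cdot 188 = \frac{123201}{100} - \frac{564}{245} = \frac{6025569}{4900}$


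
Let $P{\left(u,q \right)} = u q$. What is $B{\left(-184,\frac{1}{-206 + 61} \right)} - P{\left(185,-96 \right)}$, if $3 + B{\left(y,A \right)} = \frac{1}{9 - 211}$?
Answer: $\frac{3586913}{202} \approx 17757.0$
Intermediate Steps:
$B{\left(y,A \right)} = - \frac{607}{202}$ ($B{\left(y,A \right)} = -3 + \frac{1}{9 - 211} = -3 + \frac{1}{-202} = -3 - \frac{1}{202} = - \frac{607}{202}$)
$P{\left(u,q \right)} = q u$
$B{\left(-184,\frac{1}{-206 + 61} \right)} - P{\left(185,-96 \right)} = - \frac{607}{202} - \left(-96\right) 185 = - \frac{607}{202} - -17760 = - \frac{607}{202} + 17760 = \frac{3586913}{202}$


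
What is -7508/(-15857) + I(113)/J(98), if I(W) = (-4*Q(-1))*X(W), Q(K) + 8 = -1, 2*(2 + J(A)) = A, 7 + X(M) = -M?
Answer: -68149364/745279 ≈ -91.441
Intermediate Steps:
X(M) = -7 - M
J(A) = -2 + A/2
Q(K) = -9 (Q(K) = -8 - 1 = -9)
I(W) = -252 - 36*W (I(W) = (-4*(-9))*(-7 - W) = 36*(-7 - W) = -252 - 36*W)
-7508/(-15857) + I(113)/J(98) = -7508/(-15857) + (-252 - 36*113)/(-2 + (½)*98) = -7508*(-1/15857) + (-252 - 4068)/(-2 + 49) = 7508/15857 - 4320/47 = -68149364/745279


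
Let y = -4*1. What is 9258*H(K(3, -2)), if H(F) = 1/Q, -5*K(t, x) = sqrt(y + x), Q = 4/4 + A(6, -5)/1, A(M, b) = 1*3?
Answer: 4629/2 ≈ 2314.5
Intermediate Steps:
y = -4
A(M, b) = 3
Q = 4 (Q = 4/4 + 3/1 = 4*(1/4) + 3*1 = 1 + 3 = 4)
K(t, x) = -sqrt(-4 + x)/5
H(F) = 1/4
9258*H(K(3, -2)) = 9258*(1/4) = 4629/2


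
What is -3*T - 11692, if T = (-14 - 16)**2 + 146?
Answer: -14830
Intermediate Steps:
T = 1046 (T = (-30)**2 + 146 = 900 + 146 = 1046)
-3*T - 11692 = -3*1046 - 11692 = -3138 - 11692 = -14830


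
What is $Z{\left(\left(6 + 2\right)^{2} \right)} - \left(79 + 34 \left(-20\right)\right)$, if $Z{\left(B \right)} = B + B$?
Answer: $729$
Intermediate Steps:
$Z{\left(B \right)} = 2 B$
$Z{\left(\left(6 + 2\right)^{2} \right)} - \left(79 + 34 \left(-20\right)\right) = 2 \left(6 + 2\right)^{2} - \left(79 + 34 \left(-20\right)\right) = 2 \cdot 8^{2} - \left(79 - 680\right) = 2 \cdot 64 - -601 = 128 + 601 = 729$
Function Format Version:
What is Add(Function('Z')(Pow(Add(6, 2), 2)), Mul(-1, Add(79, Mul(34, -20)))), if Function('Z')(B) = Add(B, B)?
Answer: 729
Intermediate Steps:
Function('Z')(B) = Mul(2, B)
Add(Function('Z')(Pow(Add(6, 2), 2)), Mul(-1, Add(79, Mul(34, -20)))) = Add(Mul(2, Pow(Add(6, 2), 2)), Mul(-1, Add(79, Mul(34, -20)))) = Add(Mul(2, Pow(8, 2)), Mul(-1, Add(79, -680))) = Add(Mul(2, 64), Mul(-1, -601)) = Add(128, 601) = 729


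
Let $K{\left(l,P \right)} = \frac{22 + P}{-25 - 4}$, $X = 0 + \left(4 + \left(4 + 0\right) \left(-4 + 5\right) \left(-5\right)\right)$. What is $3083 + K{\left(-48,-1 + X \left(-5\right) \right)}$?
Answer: $\frac{89306}{29} \approx 3079.5$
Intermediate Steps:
$X = -16$ ($X = 0 + \left(4 + 4 \cdot 1 \left(-5\right)\right) = 0 + \left(4 + 4 \left(-5\right)\right) = 0 + \left(4 - 20\right) = 0 - 16 = -16$)
$K{\left(l,P \right)} = - \frac{22}{29} - \frac{P}{29}$ ($K{\left(l,P \right)} = \frac{22 + P}{-29} = \left(22 + P\right) \left(- \frac{1}{29}\right) = - \frac{22}{29} - \frac{P}{29}$)
$3083 + K{\left(-48,-1 + X \left(-5\right) \right)} = 3083 - \left(\frac{22}{29} + \frac{-1 - -80}{29}\right) = 3083 - \left(\frac{22}{29} + \frac{-1 + 80}{29}\right) = 3083 - \frac{101}{29} = \frac{89306}{29}$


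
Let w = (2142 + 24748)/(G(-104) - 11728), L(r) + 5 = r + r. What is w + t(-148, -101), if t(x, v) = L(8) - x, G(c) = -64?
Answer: 924019/5896 ≈ 156.72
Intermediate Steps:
L(r) = -5 + 2*r (L(r) = -5 + (r + r) = -5 + 2*r)
w = -13445/5896 (w = (2142 + 24748)/(-64 - 11728) = 26890/(-11792) = 26890*(-1/11792) = -13445/5896 ≈ -2.2804)
t(x, v) = 11 - x (t(x, v) = (-5 + 2*8) - x = (-5 + 16) - x = 11 - x)
w + t(-148, -101) = -13445/5896 + (11 - 1*(-148)) = -13445/5896 + (11 + 148) = -13445/5896 + 159 = 924019/5896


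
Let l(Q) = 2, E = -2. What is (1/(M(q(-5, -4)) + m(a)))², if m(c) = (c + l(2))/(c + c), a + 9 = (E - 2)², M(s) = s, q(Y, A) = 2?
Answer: 196/1369 ≈ 0.14317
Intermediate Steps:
a = 7 (a = -9 + (-2 - 2)² = -9 + (-4)² = -9 + 16 = 7)
m(c) = (2 + c)/(2*c) (m(c) = (c + 2)/(c + c) = (2 + c)/((2*c)) = (2 + c)*(1/(2*c)) = (2 + c)/(2*c))
(1/(M(q(-5, -4)) + m(a)))² = (1/(2 + (½)*(2 + 7)/7))² = (1/(2 + (½)*(⅐)*9))² = (1/(2 + 9/14))² = (1/(37/14))² = (14/37)² = 196/1369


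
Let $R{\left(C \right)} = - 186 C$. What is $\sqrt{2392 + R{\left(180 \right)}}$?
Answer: $4 i \sqrt{1943} \approx 176.32 i$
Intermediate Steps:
$\sqrt{2392 + R{\left(180 \right)}} = \sqrt{2392 - 33480} = \sqrt{-31088} = 4 i \sqrt{1943}$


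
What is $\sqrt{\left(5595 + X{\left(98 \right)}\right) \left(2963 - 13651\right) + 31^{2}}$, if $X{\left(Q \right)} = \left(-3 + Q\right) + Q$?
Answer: $i \sqrt{61861183} \approx 7865.2 i$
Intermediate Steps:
$X{\left(Q \right)} = -3 + 2 Q$
$\sqrt{\left(5595 + X{\left(98 \right)}\right) \left(2963 - 13651\right) + 31^{2}} = \sqrt{\left(5595 + \left(-3 + 2 \cdot 98\right)\right) \left(2963 - 13651\right) + 31^{2}} = \sqrt{\left(5595 + \left(-3 + 196\right)\right) \left(-10688\right) + 961} = \sqrt{\left(5595 + 193\right) \left(-10688\right) + 961} = \sqrt{5788 \left(-10688\right) + 961} = \sqrt{-61862144 + 961} = \sqrt{-61861183} = i \sqrt{61861183}$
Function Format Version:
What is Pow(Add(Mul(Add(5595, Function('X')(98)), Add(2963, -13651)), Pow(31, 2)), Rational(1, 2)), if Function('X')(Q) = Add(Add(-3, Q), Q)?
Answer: Mul(I, Pow(61861183, Rational(1, 2))) ≈ Mul(7865.2, I)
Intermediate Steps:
Function('X')(Q) = Add(-3, Mul(2, Q))
Pow(Add(Mul(Add(5595, Function('X')(98)), Add(2963, -13651)), Pow(31, 2)), Rational(1, 2)) = Pow(Add(Mul(Add(5595, Add(-3, Mul(2, 98))), Add(2963, -13651)), Pow(31, 2)), Rational(1, 2)) = Pow(Add(Mul(Add(5595, Add(-3, 196)), -10688), 961), Rational(1, 2)) = Pow(Add(Mul(Add(5595, 193), -10688), 961), Rational(1, 2)) = Pow(Add(Mul(5788, -10688), 961), Rational(1, 2)) = Pow(Add(-61862144, 961), Rational(1, 2)) = Pow(-61861183, Rational(1, 2)) = Mul(I, Pow(61861183, Rational(1, 2)))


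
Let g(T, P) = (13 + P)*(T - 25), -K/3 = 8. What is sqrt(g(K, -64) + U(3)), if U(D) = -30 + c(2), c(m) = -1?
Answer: 2*sqrt(617) ≈ 49.679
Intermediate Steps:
K = -24 (K = -3*8 = -24)
g(T, P) = (-25 + T)*(13 + P) (g(T, P) = (13 + P)*(-25 + T) = (-25 + T)*(13 + P))
U(D) = -31 (U(D) = -30 - 1 = -31)
sqrt(g(K, -64) + U(3)) = sqrt((-325 - 25*(-64) + 13*(-24) - 64*(-24)) - 31) = sqrt((-325 + 1600 - 312 + 1536) - 31) = sqrt(2499 - 31) = sqrt(2468) = 2*sqrt(617)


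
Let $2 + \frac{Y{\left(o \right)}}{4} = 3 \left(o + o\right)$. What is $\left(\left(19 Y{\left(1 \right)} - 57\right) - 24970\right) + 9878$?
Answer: $-14845$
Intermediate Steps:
$Y{\left(o \right)} = -8 + 24 o$ ($Y{\left(o \right)} = -8 + 4 \cdot 3 \left(o + o\right) = -8 + 4 \cdot 3 \cdot 2 o = -8 + 4 \cdot 6 o = -8 + 24 o$)
$\left(\left(19 Y{\left(1 \right)} - 57\right) - 24970\right) + 9878 = \left(\left(19 \left(-8 + 24 \cdot 1\right) - 57\right) - 24970\right) + 9878 = \left(\left(19 \left(-8 + 24\right) - 57\right) - 24970\right) + 9878 = \left(\left(19 \cdot 16 - 57\right) - 24970\right) + 9878 = \left(\left(304 - 57\right) - 24970\right) + 9878 = \left(247 - 24970\right) + 9878 = -24723 + 9878 = -14845$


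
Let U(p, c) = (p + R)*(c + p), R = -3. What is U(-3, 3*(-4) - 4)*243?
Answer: 27702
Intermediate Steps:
U(p, c) = (-3 + p)*(c + p) (U(p, c) = (p - 3)*(c + p) = (-3 + p)*(c + p))
U(-3, 3*(-4) - 4)*243 = ((-3)² - 3*(3*(-4) - 4) - 3*(-3) + (3*(-4) - 4)*(-3))*243 = (9 - 3*(-12 - 4) + 9 + (-12 - 4)*(-3))*243 = (9 - 3*(-16) + 9 - 16*(-3))*243 = (9 + 48 + 9 + 48)*243 = 114*243 = 27702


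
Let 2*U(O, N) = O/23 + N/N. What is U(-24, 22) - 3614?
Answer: -166245/46 ≈ -3614.0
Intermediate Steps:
U(O, N) = ½ + O/46 (U(O, N) = (O/23 + N/N)/2 = (O*(1/23) + 1)/2 = (O/23 + 1)/2 = (1 + O/23)/2 = ½ + O/46)
U(-24, 22) - 3614 = (½ + (1/46)*(-24)) - 3614 = (½ - 12/23) - 3614 = -1/46 - 3614 = -166245/46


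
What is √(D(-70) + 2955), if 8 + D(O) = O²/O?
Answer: √2877 ≈ 53.638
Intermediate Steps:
D(O) = -8 + O (D(O) = -8 + O²/O = -8 + O)
√(D(-70) + 2955) = √((-8 - 70) + 2955) = √(-78 + 2955) = √2877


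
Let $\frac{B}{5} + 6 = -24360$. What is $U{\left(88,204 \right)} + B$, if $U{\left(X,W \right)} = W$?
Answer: $-121626$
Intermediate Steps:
$B = -121830$ ($B = -30 + 5 \left(-24360\right) = -30 - 121800 = -121830$)
$U{\left(88,204 \right)} + B = 204 - 121830 = -121626$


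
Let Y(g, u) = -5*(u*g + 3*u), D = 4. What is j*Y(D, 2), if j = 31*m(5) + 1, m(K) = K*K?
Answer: -54320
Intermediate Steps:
m(K) = K²
j = 776 (j = 31*5² + 1 = 31*25 + 1 = 775 + 1 = 776)
Y(g, u) = -15*u - 5*g*u (Y(g, u) = -5*(g*u + 3*u) = -5*(3*u + g*u) = -15*u - 5*g*u)
j*Y(D, 2) = 776*(-5*2*(3 + 4)) = 776*(-5*2*7) = 776*(-70) = -54320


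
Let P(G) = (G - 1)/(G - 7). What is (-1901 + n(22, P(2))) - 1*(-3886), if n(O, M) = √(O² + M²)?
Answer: 1985 + √12101/5 ≈ 2007.0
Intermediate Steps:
P(G) = (-1 + G)/(-7 + G)
n(O, M) = √(M² + O²)
(-1901 + n(22, P(2))) - 1*(-3886) = (-1901 + √(((-1 + 2)/(-7 + 2))² + 22²)) - 1*(-3886) = (-1901 + √((1/(-5))² + 484)) + 3886 = (-1901 + √((-⅕*1)² + 484)) + 3886 = (-1901 + √((-⅕)² + 484)) + 3886 = (-1901 + √(1/25 + 484)) + 3886 = (-1901 + √(12101/25)) + 3886 = (-1901 + √12101/5) + 3886 = 1985 + √12101/5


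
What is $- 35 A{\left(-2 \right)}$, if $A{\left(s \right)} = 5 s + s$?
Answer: $420$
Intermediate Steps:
$A{\left(s \right)} = 6 s$
$- 35 A{\left(-2 \right)} = - 35 \cdot 6 \left(-2\right) = \left(-35\right) \left(-12\right) = 420$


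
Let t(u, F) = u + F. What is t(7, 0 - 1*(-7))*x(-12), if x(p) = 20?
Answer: 280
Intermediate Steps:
t(u, F) = F + u
t(7, 0 - 1*(-7))*x(-12) = ((0 - 1*(-7)) + 7)*20 = ((0 + 7) + 7)*20 = (7 + 7)*20 = 14*20 = 280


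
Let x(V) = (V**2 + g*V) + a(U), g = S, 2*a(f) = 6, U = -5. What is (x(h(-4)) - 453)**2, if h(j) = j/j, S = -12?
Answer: 212521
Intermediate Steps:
a(f) = 3 (a(f) = (1/2)*6 = 3)
g = -12
h(j) = 1
x(V) = 3 + V**2 - 12*V (x(V) = (V**2 - 12*V) + 3 = 3 + V**2 - 12*V)
(x(h(-4)) - 453)**2 = ((3 + 1**2 - 12*1) - 453)**2 = ((3 + 1 - 12) - 453)**2 = (-8 - 453)**2 = (-461)**2 = 212521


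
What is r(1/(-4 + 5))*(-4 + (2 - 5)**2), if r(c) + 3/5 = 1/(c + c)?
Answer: -1/2 ≈ -0.50000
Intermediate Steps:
r(c) = -3/5 + 1/(2*c) (r(c) = -3/5 + 1/(c + c) = -3/5 + 1/(2*c))
r(1/(-4 + 5))*(-4 + (2 - 5)**2) = ((5 - 6/(-4 + 5))/(10*(1/(-4 + 5))))*(-4 + (2 - 5)**2) = ((5 - 6/1)/(10*(1/1)))*(-4 + (-3)**2) = ((1/10)*(5 - 6*1)/1)*(-4 + 9) = ((1/10)*1*(5 - 6))*5 = ((1/10)*1*(-1))*5 = -1/10*5 = -1/2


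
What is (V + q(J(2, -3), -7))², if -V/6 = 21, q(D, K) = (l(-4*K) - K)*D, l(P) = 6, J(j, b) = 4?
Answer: 5476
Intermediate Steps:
q(D, K) = D*(6 - K) (q(D, K) = (6 - K)*D = D*(6 - K))
V = -126 (V = -6*21 = -126)
(V + q(J(2, -3), -7))² = (-126 + 4*(6 - 1*(-7)))² = (-126 + 4*(6 + 7))² = (-126 + 4*13)² = (-126 + 52)² = (-74)² = 5476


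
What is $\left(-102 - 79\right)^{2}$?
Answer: $32761$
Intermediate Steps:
$\left(-102 - 79\right)^{2} = \left(-181\right)^{2} = 32761$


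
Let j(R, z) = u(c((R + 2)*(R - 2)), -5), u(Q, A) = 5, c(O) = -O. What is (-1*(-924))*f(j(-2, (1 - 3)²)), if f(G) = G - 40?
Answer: -32340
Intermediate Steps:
j(R, z) = 5
f(G) = -40 + G
(-1*(-924))*f(j(-2, (1 - 3)²)) = (-1*(-924))*(-40 + 5) = 924*(-35) = -32340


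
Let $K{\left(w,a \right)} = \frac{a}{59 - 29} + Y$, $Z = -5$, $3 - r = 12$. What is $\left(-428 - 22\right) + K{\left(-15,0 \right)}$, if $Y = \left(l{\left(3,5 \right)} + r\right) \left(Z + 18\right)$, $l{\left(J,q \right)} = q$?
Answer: $-502$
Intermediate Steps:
$r = -9$ ($r = 3 - 12 = -9$)
$Y = -52$ ($Y = \left(5 - 9\right) \left(-5 + 18\right) = \left(-4\right) 13 = -52$)
$K{\left(w,a \right)} = -52 + \frac{a}{30}$ ($K{\left(w,a \right)} = \frac{a}{59 - 29} - 52 = \frac{a}{30} - 52 = -52 + \frac{a}{30}$)
$\left(-428 - 22\right) + K{\left(-15,0 \right)} = \left(-428 - 22\right) + \left(-52 + \frac{1}{30} \cdot 0\right) = -450 + \left(-52 + 0\right) = -450 - 52 = -502$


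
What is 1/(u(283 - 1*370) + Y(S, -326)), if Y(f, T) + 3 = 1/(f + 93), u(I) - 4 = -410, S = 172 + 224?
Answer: -489/200000 ≈ -0.0024450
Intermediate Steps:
S = 396
u(I) = -406 (u(I) = 4 - 410 = -406)
Y(f, T) = -3 + 1/(93 + f) (Y(f, T) = -3 + 1/(f + 93) = -3 + 1/(93 + f))
1/(u(283 - 1*370) + Y(S, -326)) = 1/(-406 + (-278 - 3*396)/(93 + 396)) = 1/(-406 + (-278 - 1188)/489) = 1/(-406 + (1/489)*(-1466)) = 1/(-406 - 1466/489) = 1/(-200000/489) = -489/200000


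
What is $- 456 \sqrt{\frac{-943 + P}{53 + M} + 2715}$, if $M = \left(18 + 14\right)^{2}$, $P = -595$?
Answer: $- \frac{1976 \sqrt{18624561}}{359} \approx -23754.0$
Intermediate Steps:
$M = 1024$ ($M = 32^{2} = 1024$)
$- 456 \sqrt{\frac{-943 + P}{53 + M} + 2715} = - 456 \sqrt{\frac{-943 - 595}{53 + 1024} + 2715} = - 456 \sqrt{- \frac{1538}{1077} + 2715} = - 456 \sqrt{\frac{2922517}{1077}} = - 456 \frac{13 \sqrt{18624561}}{1077} = - \frac{1976 \sqrt{18624561}}{359}$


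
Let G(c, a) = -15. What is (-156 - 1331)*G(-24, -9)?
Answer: 22305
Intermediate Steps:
(-156 - 1331)*G(-24, -9) = (-156 - 1331)*(-15) = -1487*(-15) = 22305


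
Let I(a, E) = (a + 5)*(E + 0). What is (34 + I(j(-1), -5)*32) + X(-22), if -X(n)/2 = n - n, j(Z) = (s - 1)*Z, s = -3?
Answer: -1406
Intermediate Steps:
j(Z) = -4*Z (j(Z) = (-3 - 1)*Z = -4*Z)
X(n) = 0 (X(n) = -2*(n - n) = -2*0 = 0)
I(a, E) = E*(5 + a) (I(a, E) = (5 + a)*E = E*(5 + a))
(34 + I(j(-1), -5)*32) + X(-22) = (34 - 5*(5 - 4*(-1))*32) + 0 = (34 - 5*(5 + 4)*32) + 0 = (34 - 5*9*32) + 0 = (34 - 45*32) + 0 = (34 - 1440) + 0 = -1406 + 0 = -1406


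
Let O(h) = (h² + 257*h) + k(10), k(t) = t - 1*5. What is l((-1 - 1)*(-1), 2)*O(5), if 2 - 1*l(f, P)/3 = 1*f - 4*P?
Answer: 31560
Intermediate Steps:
l(f, P) = 6 - 3*f + 12*P (l(f, P) = 6 - 3*(1*f - 4*P) = 6 - 3*(f - 4*P) = 6 + (-3*f + 12*P) = 6 - 3*f + 12*P)
k(t) = -5 + t (k(t) = t - 5 = -5 + t)
O(h) = 5 + h² + 257*h (O(h) = (h² + 257*h) + (-5 + 10) = (h² + 257*h) + 5 = 5 + h² + 257*h)
l((-1 - 1)*(-1), 2)*O(5) = (6 - 3*(-1 - 1)*(-1) + 12*2)*(5 + 5² + 257*5) = (6 - (-6)*(-1) + 24)*(5 + 25 + 1285) = (6 - 3*2 + 24)*1315 = (6 - 6 + 24)*1315 = 24*1315 = 31560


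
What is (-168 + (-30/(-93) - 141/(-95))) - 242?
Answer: -1202129/2945 ≈ -408.19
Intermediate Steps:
(-168 + (-30/(-93) - 141/(-95))) - 242 = (-168 + (-30*(-1/93) - 141*(-1/95))) - 242 = (-168 + (10/31 + 141/95)) - 242 = (-168 + 5321/2945) - 242 = -489439/2945 - 242 = -1202129/2945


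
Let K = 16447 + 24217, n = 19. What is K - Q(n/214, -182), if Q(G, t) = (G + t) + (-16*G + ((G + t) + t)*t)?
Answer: -5432285/214 ≈ -25385.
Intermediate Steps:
K = 40664
Q(G, t) = t - 15*G + t*(G + 2*t) (Q(G, t) = (G + t) + (-16*G + (G + 2*t)*t) = (G + t) + (-16*G + t*(G + 2*t)) = t - 15*G + t*(G + 2*t))
K - Q(n/214, -182) = 40664 - (-182 - 285/214 + 2*(-182)² + (19/214)*(-182)) = 40664 - (-182 - 285/214 + 2*33124 + (19*(1/214))*(-182)) = 40664 - (-182 - 15*19/214 + 66248 + (19/214)*(-182)) = 40664 - (-182 - 285/214 + 66248 - 1729/107) = 40664 - 1*14134381/214 = 40664 - 14134381/214 = -5432285/214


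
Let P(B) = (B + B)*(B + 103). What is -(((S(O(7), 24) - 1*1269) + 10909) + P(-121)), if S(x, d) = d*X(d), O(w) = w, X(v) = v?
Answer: -14572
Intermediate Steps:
S(x, d) = d² (S(x, d) = d*d = d²)
P(B) = 2*B*(103 + B) (P(B) = (2*B)*(103 + B) = 2*B*(103 + B))
-(((S(O(7), 24) - 1*1269) + 10909) + P(-121)) = -(((24² - 1*1269) + 10909) + 2*(-121)*(103 - 121)) = -(((576 - 1269) + 10909) + 2*(-121)*(-18)) = -((-693 + 10909) + 4356) = -(10216 + 4356) = -1*14572 = -14572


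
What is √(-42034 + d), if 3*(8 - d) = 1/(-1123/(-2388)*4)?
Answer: 3*I*√5888936759/1123 ≈ 205.0*I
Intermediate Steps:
d = 8785/1123 (d = 8 - 1/(3*(-1123/(-2388)*4)) = 8 - 1/(3*(-1123*(-1/2388)*4)) = 8 - 1/(3*((1123/2388)*4)) = 8 - 1/(3*1123/597) = 8 - ⅓*597/1123 = 8 - 199/1123 = 8785/1123 ≈ 7.8228)
√(-42034 + d) = √(-42034 + 8785/1123) = √(-47195397/1123) = 3*I*√5888936759/1123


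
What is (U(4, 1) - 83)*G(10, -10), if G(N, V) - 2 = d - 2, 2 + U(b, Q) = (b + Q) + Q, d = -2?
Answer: 158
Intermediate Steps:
U(b, Q) = -2 + b + 2*Q (U(b, Q) = -2 + ((b + Q) + Q) = -2 + ((Q + b) + Q) = -2 + (b + 2*Q) = -2 + b + 2*Q)
G(N, V) = -2 (G(N, V) = 2 + (-2 - 2) = 2 - 4 = -2)
(U(4, 1) - 83)*G(10, -10) = ((-2 + 4 + 2*1) - 83)*(-2) = ((-2 + 4 + 2) - 83)*(-2) = (4 - 83)*(-2) = -79*(-2) = 158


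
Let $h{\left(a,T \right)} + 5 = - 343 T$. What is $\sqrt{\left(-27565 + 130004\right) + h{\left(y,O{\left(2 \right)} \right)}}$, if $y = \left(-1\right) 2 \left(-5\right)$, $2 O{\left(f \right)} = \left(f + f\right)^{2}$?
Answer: $\sqrt{99690} \approx 315.74$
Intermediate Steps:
$O{\left(f \right)} = 2 f^{2}$ ($O{\left(f \right)} = \frac{\left(f + f\right)^{2}}{2} = \frac{\left(2 f\right)^{2}}{2} = \frac{4 f^{2}}{2} = 2 f^{2}$)
$y = 10$ ($y = \left(-2\right) \left(-5\right) = 10$)
$h{\left(a,T \right)} = -5 - 343 T$
$\sqrt{\left(-27565 + 130004\right) + h{\left(y,O{\left(2 \right)} \right)}} = \sqrt{\left(-27565 + 130004\right) - \left(5 + 343 \cdot 2 \cdot 2^{2}\right)} = \sqrt{102439 - \left(5 + 343 \cdot 2 \cdot 4\right)} = \sqrt{102439 - 2749} = \sqrt{99690}$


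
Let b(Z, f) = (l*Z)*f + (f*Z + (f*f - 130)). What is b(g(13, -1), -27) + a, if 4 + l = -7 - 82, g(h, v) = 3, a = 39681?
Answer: 47732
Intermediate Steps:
l = -93 (l = -4 + (-7 - 82) = -4 - 89 = -93)
b(Z, f) = -130 + f**2 - 92*Z*f (b(Z, f) = (-93*Z)*f + (f*Z + (f*f - 130)) = -93*Z*f + (Z*f + (f**2 - 130)) = -93*Z*f + (Z*f + (-130 + f**2)) = -93*Z*f + (-130 + f**2 + Z*f) = -130 + f**2 - 92*Z*f)
b(g(13, -1), -27) + a = (-130 + (-27)**2 - 92*3*(-27)) + 39681 = (-130 + 729 + 7452) + 39681 = 8051 + 39681 = 47732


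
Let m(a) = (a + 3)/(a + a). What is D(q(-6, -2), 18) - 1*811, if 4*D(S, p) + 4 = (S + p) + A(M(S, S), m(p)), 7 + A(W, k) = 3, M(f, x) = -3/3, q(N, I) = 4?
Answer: -1615/2 ≈ -807.50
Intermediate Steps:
M(f, x) = -1 (M(f, x) = -3*1/3 = -1)
m(a) = (3 + a)/(2*a) (m(a) = (3 + a)/((2*a)) = (3 + a)*(1/(2*a)) = (3 + a)/(2*a))
A(W, k) = -4 (A(W, k) = -7 + 3 = -4)
D(S, p) = -2 + S/4 + p/4 (D(S, p) = -1 + ((S + p) - 4)/4 = -1 + (-4 + S + p)/4 = -1 + (-1 + S/4 + p/4) = -2 + S/4 + p/4)
D(q(-6, -2), 18) - 1*811 = (-2 + (1/4)*4 + (1/4)*18) - 1*811 = (-2 + 1 + 9/2) - 811 = 7/2 - 811 = -1615/2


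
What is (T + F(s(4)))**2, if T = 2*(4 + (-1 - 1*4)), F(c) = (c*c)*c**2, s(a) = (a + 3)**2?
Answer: 33232907510401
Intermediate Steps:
s(a) = (3 + a)**2
F(c) = c**4 (F(c) = c**2*c**2 = c**4)
T = -2 (T = 2*(4 + (-1 - 4)) = 2*(4 - 5) = 2*(-1) = -2)
(T + F(s(4)))**2 = (-2 + ((3 + 4)**2)**4)**2 = (-2 + (7**2)**4)**2 = (-2 + 49**4)**2 = (-2 + 5764801)**2 = 5764799**2 = 33232907510401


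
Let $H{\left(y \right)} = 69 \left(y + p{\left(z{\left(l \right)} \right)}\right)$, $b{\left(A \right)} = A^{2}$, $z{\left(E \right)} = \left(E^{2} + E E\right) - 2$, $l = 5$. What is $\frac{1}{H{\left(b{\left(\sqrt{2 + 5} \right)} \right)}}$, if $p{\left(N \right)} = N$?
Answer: $\frac{1}{3795} \approx 0.0002635$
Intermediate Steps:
$z{\left(E \right)} = -2 + 2 E^{2}$ ($z{\left(E \right)} = \left(E^{2} + E^{2}\right) - 2 = 2 E^{2} - 2 = -2 + 2 E^{2}$)
$H{\left(y \right)} = 3312 + 69 y$ ($H{\left(y \right)} = 69 \left(y - \left(2 - 2 \cdot 5^{2}\right)\right) = 69 \left(y + \left(-2 + 2 \cdot 25\right)\right) = 69 \left(y + \left(-2 + 50\right)\right) = 69 \left(y + 48\right) = 69 \left(48 + y\right) = 3312 + 69 y$)
$\frac{1}{H{\left(b{\left(\sqrt{2 + 5} \right)} \right)}} = \frac{1}{3312 + 69 \left(\sqrt{2 + 5}\right)^{2}} = \frac{1}{3312 + 69 \left(\sqrt{7}\right)^{2}} = \frac{1}{3312 + 69 \cdot 7} = \frac{1}{3312 + 483} = \frac{1}{3795}$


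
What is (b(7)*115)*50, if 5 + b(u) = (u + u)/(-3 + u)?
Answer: -8625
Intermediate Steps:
b(u) = -5 + 2*u/(-3 + u) (b(u) = -5 + (u + u)/(-3 + u) = -5 + (2*u)/(-3 + u) = -5 + 2*u/(-3 + u))
(b(7)*115)*50 = ((3*(5 - 1*7)/(-3 + 7))*115)*50 = ((3*(5 - 7)/4)*115)*50 = ((3*(1/4)*(-2))*115)*50 = -3/2*115*50 = -345/2*50 = -8625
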